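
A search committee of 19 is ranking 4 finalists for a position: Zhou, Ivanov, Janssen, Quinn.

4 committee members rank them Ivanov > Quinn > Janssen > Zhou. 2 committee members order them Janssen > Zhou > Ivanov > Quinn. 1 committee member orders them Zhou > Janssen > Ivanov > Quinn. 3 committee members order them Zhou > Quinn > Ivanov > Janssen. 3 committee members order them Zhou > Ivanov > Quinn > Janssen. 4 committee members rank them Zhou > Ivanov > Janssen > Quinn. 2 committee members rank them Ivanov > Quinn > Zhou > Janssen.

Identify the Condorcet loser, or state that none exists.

Janssen

Pairwise majorities:
Zhou vs Ivanov: Zhou wins 13–6.
Zhou vs Janssen: Zhou preferred on 1+3+3+4+2 = 13 ballots; Zhou wins 13–6.
Zhou vs Quinn: Zhou, 13–6.
Ivanov vs Janssen: 16 to 3, Ivanov.
Ivanov vs Quinn: Ivanov, 16–3.
Janssen vs Quinn: Janssen is ranked higher on 2+1+4 = 7 ballots, Quinn on 12. Quinn wins 12–7.
Janssen loses to every other candidate — it is the Condorcet loser.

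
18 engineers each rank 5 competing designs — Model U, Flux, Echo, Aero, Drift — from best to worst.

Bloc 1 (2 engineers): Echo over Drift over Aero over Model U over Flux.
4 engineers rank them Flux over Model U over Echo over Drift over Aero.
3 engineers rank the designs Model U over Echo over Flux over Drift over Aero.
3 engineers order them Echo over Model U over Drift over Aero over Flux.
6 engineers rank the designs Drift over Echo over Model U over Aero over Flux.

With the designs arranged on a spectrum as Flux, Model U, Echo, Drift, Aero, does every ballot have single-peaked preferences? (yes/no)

Axis positions: Flux=1, Model U=2, Echo=3, Drift=4, Aero=5.
Bloc 1 (peak Echo at position 3): ranking walks positions 3-4-5-2-1, expanding outward from the peak — single-peaked.
Bloc 2 (peak Flux at position 1): ranking walks positions 1-2-3-4-5, expanding outward from the peak — single-peaked.
Bloc 3 (peak Model U at position 2): ranking walks positions 2-3-1-4-5, expanding outward from the peak — single-peaked.
Bloc 4 (peak Echo at position 3): ranking walks positions 3-2-4-5-1, expanding outward from the peak — single-peaked.
Bloc 5 (peak Drift at position 4): ranking walks positions 4-3-2-5-1, expanding outward from the peak — single-peaked.
Every ranking is single-peaked on this axis.

yes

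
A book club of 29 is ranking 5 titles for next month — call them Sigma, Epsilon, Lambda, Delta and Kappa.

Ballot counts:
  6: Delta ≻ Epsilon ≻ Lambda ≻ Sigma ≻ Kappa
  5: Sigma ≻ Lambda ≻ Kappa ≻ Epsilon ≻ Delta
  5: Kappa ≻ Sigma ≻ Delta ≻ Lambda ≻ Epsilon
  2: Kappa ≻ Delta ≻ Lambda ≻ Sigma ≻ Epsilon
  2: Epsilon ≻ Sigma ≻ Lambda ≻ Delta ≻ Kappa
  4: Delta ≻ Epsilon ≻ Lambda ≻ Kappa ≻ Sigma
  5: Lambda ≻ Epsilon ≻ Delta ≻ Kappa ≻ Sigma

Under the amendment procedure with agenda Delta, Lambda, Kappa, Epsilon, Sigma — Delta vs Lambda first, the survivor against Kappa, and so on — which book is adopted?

Delta

Round 1: Delta vs Lambda — 17–12, Delta advances.
Round 2: Delta vs Kappa — 17–12, Delta advances.
Round 3: Delta vs Epsilon — 17–12, Delta advances.
Round 4: Delta vs Sigma — 17–12, Delta advances.
Delta survives the agenda.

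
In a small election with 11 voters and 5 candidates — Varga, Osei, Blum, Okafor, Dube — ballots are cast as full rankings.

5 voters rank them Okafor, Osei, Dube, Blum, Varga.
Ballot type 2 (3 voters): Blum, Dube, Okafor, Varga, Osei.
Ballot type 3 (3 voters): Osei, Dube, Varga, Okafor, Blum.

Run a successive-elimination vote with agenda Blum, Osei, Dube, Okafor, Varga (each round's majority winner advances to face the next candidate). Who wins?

Round 1: Blum vs Osei — 3–8, Osei advances.
Round 2: Osei vs Dube — 8–3, Osei advances.
Round 3: Osei vs Okafor — 3–8, Okafor advances.
Round 4: Okafor vs Varga — 8–3, Okafor advances.
Okafor survives the agenda.

Okafor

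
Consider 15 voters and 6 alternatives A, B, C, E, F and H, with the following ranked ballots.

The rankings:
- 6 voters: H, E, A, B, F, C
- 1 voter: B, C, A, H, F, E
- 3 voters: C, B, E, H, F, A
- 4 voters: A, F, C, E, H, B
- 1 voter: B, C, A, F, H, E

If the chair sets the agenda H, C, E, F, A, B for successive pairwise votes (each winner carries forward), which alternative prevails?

A

Round 1: H vs C — 6–9, C advances.
Round 2: C vs E — 9–6, C advances.
Round 3: C vs F — 5–10, F advances.
Round 4: F vs A — 3–12, A advances.
Round 5: A vs B — 10–5, A advances.
The agenda winner is A.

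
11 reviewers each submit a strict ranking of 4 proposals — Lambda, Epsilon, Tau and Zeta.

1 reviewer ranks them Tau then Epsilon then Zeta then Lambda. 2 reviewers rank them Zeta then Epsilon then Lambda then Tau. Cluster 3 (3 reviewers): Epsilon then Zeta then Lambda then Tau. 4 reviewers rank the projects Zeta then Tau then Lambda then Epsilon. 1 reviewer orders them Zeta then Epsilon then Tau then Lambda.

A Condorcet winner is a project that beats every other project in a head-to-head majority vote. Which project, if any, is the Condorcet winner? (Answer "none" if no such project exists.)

Zeta

Check each pair by majority over 11 ballots:
Lambda vs Epsilon: 4 to 7, Epsilon.
Lambda vs Tau: 2+3 = 5 for Lambda, 6 for Tau — Tau by 6–5.
Lambda vs Zeta: 0 to 11, Zeta.
Epsilon vs Tau: 2+3+1 = 6 for Epsilon, 5 for Tau — Epsilon by 6–5.
Epsilon vs Zeta: Epsilon preferred on 1+3 = 4 ballots; Zeta wins 7–4.
Tau vs Zeta: 1 for Tau, 10 for Zeta — Zeta by 10–1.
Zeta beats each of Lambda, Epsilon, Tau — Zeta is the Condorcet winner.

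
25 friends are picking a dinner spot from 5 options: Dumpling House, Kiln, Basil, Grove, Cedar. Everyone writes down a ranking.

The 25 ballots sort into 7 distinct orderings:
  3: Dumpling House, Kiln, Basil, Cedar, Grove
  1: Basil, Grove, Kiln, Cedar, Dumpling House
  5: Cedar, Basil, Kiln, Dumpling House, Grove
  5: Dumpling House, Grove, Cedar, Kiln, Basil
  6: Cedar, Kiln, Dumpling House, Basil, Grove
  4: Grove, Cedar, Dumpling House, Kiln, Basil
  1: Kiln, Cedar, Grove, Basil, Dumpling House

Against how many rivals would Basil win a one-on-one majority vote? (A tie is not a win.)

1

Basil against each rival (25 friends):
Basil vs Dumpling House: Dumpling House wins 18–7.
Basil vs Kiln: 1+5 = 6 for Basil, 19 for Kiln — Kiln by 19–6.
Basil vs Grove: Basil wins 15–10.
Basil vs Cedar: Cedar, 21–4.
Basil beats Grove; loses to Dumpling House, Kiln, Cedar — 1 pairwise win.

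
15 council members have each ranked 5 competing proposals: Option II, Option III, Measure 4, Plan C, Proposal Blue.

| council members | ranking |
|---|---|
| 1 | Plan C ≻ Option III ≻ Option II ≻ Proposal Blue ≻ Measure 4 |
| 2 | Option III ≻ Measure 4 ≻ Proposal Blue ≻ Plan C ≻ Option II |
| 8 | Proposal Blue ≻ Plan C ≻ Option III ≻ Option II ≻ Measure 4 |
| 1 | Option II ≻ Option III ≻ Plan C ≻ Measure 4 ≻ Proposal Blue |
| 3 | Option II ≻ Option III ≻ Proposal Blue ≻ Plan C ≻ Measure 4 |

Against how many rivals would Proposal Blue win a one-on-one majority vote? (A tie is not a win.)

4

Proposal Blue against each rival (15 council members):
Proposal Blue vs Option II: Proposal Blue wins 10–5.
Proposal Blue vs Option III: 8 to 7, Proposal Blue.
Proposal Blue vs Measure 4: Proposal Blue is ranked higher on 1+8+3 = 12 ballots, Measure 4 on 3. Proposal Blue wins 12–3.
Proposal Blue vs Plan C: Proposal Blue, 13–2.
Proposal Blue beats Option II, Option III, Measure 4, Plan C — 4 pairwise wins.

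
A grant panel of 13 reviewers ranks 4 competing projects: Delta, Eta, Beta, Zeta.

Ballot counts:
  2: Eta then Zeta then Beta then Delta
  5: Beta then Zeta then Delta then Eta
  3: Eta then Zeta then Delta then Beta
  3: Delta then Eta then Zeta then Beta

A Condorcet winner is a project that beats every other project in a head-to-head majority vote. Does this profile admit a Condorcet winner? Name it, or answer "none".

none

Check each pair by majority over 13 ballots:
Delta vs Eta: Delta wins 8–5.
Delta vs Beta: Beta, 7–6.
Delta vs Zeta: Zeta wins 10–3.
Eta–Beta: Eta 8–5.
Eta vs Zeta: Eta, 8–5.
Beta vs Zeta: Zeta wins 8–5.
Every project loses at least once (Delta loses to Beta; Eta loses to Delta; Beta loses to Eta; Zeta loses to Eta). The majority relation contains the cycle Delta > Eta > Beta > Delta, so there is no Condorcet winner.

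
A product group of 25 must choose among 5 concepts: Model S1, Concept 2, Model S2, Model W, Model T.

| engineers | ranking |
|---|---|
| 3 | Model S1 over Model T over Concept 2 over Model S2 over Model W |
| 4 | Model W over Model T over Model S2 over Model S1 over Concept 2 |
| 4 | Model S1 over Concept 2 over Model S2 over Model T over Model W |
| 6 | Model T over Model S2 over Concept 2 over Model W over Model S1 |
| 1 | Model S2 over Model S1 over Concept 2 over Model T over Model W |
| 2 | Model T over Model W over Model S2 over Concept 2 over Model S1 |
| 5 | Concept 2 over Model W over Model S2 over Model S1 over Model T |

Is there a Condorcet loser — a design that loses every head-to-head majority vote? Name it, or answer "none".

Head-to-head results (25 engineers):
Model S1–Concept 2: Concept 2 13–12.
Model S1 vs Model S2: 7 to 18, Model S2.
Model S1–Model W: Model W 17–8.
Model S1 vs Model T: Model S1, 13–12.
Concept 2–Model S2: Model S2 13–12.
Concept 2 vs Model W: Concept 2 preferred on 3+4+6+1+5 = 19 ballots; Concept 2 wins 19–6.
Concept 2–Model T: Model T 15–10.
Model S2 vs Model W: Model S2 preferred on 3+4+6+1 = 14 ballots; Model S2 wins 14–11.
Model S2–Model T: Model T 15–10.
Model W vs Model T: Model T, 16–9.
Each design has at least one pairwise win (Model S1 beats Model T; Concept 2 beats Model S1; Model S2 beats Model S1; Model W beats Model S1; Model T beats Concept 2) — no Condorcet loser.

none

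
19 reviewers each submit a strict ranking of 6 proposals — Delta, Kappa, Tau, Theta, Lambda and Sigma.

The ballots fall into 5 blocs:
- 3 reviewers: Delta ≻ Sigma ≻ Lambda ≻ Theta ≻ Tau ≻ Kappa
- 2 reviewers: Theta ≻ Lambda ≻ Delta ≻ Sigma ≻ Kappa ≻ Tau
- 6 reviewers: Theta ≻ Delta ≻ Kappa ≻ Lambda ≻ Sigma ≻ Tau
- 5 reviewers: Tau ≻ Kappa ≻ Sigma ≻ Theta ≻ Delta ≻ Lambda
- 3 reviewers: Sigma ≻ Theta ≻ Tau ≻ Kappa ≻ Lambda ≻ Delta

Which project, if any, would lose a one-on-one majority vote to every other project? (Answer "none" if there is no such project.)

Pairwise majorities:
Delta vs Kappa: Delta, 11–8.
Delta vs Tau: 11 to 8, Delta.
Delta vs Theta: Theta, 16–3.
Delta–Lambda: Delta 14–5.
Delta vs Sigma: Delta wins 11–8.
Kappa vs Tau: 2+6 = 8 for Kappa, 11 for Tau — Tau by 11–8.
Kappa vs Theta: Kappa preferred on 5 ballots; Theta wins 14–5.
Kappa vs Lambda: Kappa wins 14–5.
Kappa vs Sigma: Kappa, 11–8.
Tau vs Theta: 5 to 14, Theta.
Tau vs Lambda: 5+3 = 8 for Tau, 11 for Lambda — Lambda by 11–8.
Tau–Sigma: Sigma 14–5.
Theta vs Lambda: Theta wins 16–3.
Theta vs Sigma: 8 to 11, Sigma.
Lambda vs Sigma: 2+6 = 8 for Lambda, 11 for Sigma — Sigma by 11–8.
Each project has at least one pairwise win (Delta beats Kappa; Kappa beats Lambda; Tau beats Kappa; Theta beats Delta; Lambda beats Tau; Sigma beats Tau) — no Condorcet loser.

none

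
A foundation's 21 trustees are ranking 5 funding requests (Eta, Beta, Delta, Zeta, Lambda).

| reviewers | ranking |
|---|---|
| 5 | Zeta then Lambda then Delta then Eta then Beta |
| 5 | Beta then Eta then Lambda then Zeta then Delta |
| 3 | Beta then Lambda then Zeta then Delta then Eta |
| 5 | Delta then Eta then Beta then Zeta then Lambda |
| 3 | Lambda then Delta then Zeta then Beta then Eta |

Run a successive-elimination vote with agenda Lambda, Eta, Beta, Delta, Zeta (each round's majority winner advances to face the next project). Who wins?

Zeta

Round 1: Lambda vs Eta — 11–10, Lambda advances.
Round 2: Lambda vs Beta — 8–13, Beta advances.
Round 3: Beta vs Delta — 8–13, Delta advances.
Round 4: Delta vs Zeta — 8–13, Zeta advances.
Zeta survives the agenda.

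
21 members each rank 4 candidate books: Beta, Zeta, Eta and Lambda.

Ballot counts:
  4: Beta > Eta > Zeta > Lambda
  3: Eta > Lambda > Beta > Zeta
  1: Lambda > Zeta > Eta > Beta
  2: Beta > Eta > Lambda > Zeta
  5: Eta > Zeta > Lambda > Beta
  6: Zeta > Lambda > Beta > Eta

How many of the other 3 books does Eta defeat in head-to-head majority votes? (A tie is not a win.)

Eta against each rival (21 members):
Eta vs Beta: Beta, 12–9.
Eta vs Zeta: Eta wins 14–7.
Eta–Lambda: Eta 14–7.
Eta beats Zeta, Lambda; loses to Beta — 2 pairwise wins.

2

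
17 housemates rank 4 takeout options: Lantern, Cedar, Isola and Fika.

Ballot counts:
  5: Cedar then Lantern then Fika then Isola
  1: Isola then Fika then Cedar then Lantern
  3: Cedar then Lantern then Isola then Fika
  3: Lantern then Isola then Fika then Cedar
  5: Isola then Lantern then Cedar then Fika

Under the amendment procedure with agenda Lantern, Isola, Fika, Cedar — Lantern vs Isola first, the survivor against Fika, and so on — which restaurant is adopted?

Cedar

Round 1: Lantern vs Isola — 11–6, Lantern advances.
Round 2: Lantern vs Fika — 16–1, Lantern advances.
Round 3: Lantern vs Cedar — 8–9, Cedar advances.
The agenda winner is Cedar.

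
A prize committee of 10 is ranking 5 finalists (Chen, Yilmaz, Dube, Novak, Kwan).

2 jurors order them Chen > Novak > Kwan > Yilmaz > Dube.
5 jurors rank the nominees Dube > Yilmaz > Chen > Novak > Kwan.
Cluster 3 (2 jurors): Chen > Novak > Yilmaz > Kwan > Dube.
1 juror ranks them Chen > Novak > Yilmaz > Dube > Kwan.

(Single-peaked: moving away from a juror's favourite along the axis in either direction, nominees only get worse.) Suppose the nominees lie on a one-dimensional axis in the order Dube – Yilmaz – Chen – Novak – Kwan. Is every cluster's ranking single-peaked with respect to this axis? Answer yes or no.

Axis positions: Dube=1, Yilmaz=2, Chen=3, Novak=4, Kwan=5.
Cluster 1 (peak Chen at position 3): ranking walks positions 3-4-5-2-1, expanding outward from the peak — single-peaked.
Cluster 2 (peak Dube at position 1): ranking walks positions 1-2-3-4-5, expanding outward from the peak — single-peaked.
Cluster 3 (peak Chen at position 3): ranking walks positions 3-4-2-5-1, expanding outward from the peak — single-peaked.
Cluster 4 (peak Chen at position 3): ranking walks positions 3-4-2-1-5, expanding outward from the peak — single-peaked.
Every ranking is single-peaked on this axis.

yes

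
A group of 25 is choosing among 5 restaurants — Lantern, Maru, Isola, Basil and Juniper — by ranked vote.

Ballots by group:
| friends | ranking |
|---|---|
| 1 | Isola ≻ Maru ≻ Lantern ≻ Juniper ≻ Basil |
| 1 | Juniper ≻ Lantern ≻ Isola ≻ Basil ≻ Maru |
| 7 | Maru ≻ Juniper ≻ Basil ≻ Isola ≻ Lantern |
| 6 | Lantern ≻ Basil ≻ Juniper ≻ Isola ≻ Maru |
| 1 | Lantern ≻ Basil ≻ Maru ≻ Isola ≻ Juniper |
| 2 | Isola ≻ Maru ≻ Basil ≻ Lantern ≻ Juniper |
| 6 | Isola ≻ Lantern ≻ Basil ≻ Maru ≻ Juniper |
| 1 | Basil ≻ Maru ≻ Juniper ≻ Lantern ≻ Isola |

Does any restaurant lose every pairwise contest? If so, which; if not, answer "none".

none

Pairwise majorities:
Lantern vs Maru: Lantern wins 14–11.
Lantern vs Isola: Lantern preferred on 1+6+1+1 = 9 ballots; Isola wins 16–9.
Lantern vs Basil: Lantern, 15–10.
Lantern vs Juniper: Lantern, 16–9.
Maru vs Isola: 7+1+1 = 9 for Maru, 16 for Isola — Isola by 16–9.
Maru vs Basil: Basil, 15–10.
Maru vs Juniper: 1+7+1+2+6+1 = 18 for Maru, 7 for Juniper — Maru by 18–7.
Isola vs Basil: Isola is ranked higher on 1+1+2+6 = 10 ballots, Basil on 15. Basil wins 15–10.
Isola vs Juniper: 10 to 15, Juniper.
Basil vs Juniper: 16 to 9, Basil.
Each restaurant has at least one pairwise win (Lantern beats Maru; Maru beats Juniper; Isola beats Lantern; Basil beats Maru; Juniper beats Isola) — no Condorcet loser.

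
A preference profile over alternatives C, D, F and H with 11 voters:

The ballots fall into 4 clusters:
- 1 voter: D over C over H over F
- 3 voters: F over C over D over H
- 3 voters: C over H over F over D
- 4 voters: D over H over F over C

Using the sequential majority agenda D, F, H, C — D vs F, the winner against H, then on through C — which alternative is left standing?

C

Round 1: D vs F — 5–6, F advances.
Round 2: F vs H — 3–8, H advances.
Round 3: H vs C — 4–7, C advances.
The agenda winner is C.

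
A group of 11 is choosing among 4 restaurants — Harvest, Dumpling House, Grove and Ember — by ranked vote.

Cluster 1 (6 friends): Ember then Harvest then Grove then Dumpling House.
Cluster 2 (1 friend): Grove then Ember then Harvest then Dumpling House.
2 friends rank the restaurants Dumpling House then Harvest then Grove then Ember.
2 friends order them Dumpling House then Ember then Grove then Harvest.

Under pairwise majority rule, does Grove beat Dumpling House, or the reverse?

Grove

Ballots ranking Grove above Dumpling House: 6 + 1 = 7.
Ballots ranking Dumpling House above Grove: 11 − 7 = 4.
Grove wins the head-to-head 7–4.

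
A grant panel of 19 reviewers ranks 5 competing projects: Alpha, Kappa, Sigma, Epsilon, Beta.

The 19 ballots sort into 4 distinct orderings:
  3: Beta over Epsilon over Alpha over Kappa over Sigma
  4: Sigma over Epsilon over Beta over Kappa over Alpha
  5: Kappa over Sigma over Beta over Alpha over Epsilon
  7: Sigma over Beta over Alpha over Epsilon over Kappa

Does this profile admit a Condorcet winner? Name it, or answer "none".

Check each pair by majority over 19 ballots:
Alpha vs Kappa: 10 to 9, Alpha.
Alpha vs Sigma: Sigma wins 16–3.
Alpha–Epsilon: Alpha 12–7.
Alpha vs Beta: Beta wins 19–0.
Kappa vs Sigma: Kappa is ranked higher on 3+5 = 8 ballots, Sigma on 11. Sigma wins 11–8.
Kappa vs Epsilon: 5 for Kappa, 14 for Epsilon — Epsilon by 14–5.
Kappa vs Beta: 5 for Kappa, 14 for Beta — Beta by 14–5.
Sigma–Epsilon: Sigma 16–3.
Sigma vs Beta: Sigma wins 16–3.
Epsilon vs Beta: 4 to 15, Beta.
Sigma defeats every rival head-to-head and is the Condorcet winner.

Sigma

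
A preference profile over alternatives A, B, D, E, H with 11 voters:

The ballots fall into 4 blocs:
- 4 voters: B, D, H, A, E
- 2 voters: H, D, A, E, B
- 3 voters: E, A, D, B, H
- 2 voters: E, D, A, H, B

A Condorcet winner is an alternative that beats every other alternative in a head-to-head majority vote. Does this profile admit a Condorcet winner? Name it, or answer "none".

Head-to-head results (11 voters):
A vs B: A is ranked higher on 2+3+2 = 7 ballots, B on 4. A wins 7–4.
A vs D: A preferred on 3 ballots; D wins 8–3.
A vs E: 6 to 5, A.
A vs H: A is ranked higher on 3+2 = 5 ballots, H on 6. H wins 6–5.
B vs D: 4 to 7, D.
B vs E: 4 for B, 7 for E — E by 7–4.
B vs H: B preferred on 4+3 = 7 ballots; B wins 7–4.
D vs E: 4+2 = 6 for D, 5 for E — D by 6–5.
D vs H: D is ranked higher on 4+3+2 = 9 ballots, H on 2. D wins 9–2.
E vs H: E is ranked higher on 3+2 = 5 ballots, H on 6. H wins 6–5.
D wins every pairwise contest, so D is the Condorcet winner.

D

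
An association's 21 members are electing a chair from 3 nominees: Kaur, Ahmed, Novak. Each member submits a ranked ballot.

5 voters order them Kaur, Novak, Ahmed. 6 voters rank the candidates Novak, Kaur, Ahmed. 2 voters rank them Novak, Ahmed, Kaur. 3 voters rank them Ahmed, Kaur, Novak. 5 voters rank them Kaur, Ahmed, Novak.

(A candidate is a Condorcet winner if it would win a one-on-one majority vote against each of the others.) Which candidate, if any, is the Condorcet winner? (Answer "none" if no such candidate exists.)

Kaur

Pairwise majorities:
Kaur vs Ahmed: Kaur, 16–5.
Kaur vs Novak: Kaur wins 13–8.
Ahmed vs Novak: Novak wins 13–8.
Kaur defeats every rival head-to-head and is the Condorcet winner.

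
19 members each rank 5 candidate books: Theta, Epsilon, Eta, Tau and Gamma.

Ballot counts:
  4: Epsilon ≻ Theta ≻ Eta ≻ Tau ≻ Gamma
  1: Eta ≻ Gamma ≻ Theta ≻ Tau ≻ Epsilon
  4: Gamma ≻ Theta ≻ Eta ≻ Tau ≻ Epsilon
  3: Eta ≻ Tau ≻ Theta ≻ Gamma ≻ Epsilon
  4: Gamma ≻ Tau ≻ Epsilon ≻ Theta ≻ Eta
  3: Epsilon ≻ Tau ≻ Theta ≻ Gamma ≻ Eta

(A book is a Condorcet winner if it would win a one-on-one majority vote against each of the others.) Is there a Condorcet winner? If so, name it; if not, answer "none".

Pairwise majorities:
Theta vs Epsilon: 8 to 11, Epsilon.
Theta vs Eta: 15 to 4, Theta.
Theta vs Tau: Theta preferred on 4+1+4 = 9 ballots; Tau wins 10–9.
Theta vs Gamma: Theta preferred on 4+3+3 = 10 ballots; Theta wins 10–9.
Epsilon vs Eta: Epsilon preferred on 4+4+3 = 11 ballots; Epsilon wins 11–8.
Epsilon vs Tau: 4+3 = 7 for Epsilon, 12 for Tau — Tau by 12–7.
Epsilon vs Gamma: 7 to 12, Gamma.
Eta vs Tau: 12 to 7, Eta.
Eta vs Gamma: Eta is ranked higher on 4+1+3 = 8 ballots, Gamma on 11. Gamma wins 11–8.
Tau vs Gamma: 10 to 9, Tau.
Every book loses at least once (Theta loses to Epsilon; Epsilon loses to Tau; Eta loses to Theta; Tau loses to Eta; Gamma loses to Theta). The majority relation contains the cycle Theta beats Eta beats Tau beats Theta, so there is no Condorcet winner.

none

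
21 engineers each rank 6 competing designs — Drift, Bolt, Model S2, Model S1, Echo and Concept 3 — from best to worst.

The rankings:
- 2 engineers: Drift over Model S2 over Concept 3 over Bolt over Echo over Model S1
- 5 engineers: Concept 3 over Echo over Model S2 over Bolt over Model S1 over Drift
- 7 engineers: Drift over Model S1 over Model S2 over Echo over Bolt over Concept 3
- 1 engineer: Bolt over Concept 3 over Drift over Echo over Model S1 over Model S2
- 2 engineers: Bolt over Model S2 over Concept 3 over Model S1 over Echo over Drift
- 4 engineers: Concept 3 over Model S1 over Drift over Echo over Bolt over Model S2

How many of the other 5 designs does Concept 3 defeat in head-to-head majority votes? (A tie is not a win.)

4

Concept 3 against each rival (21 engineers):
Concept 3 vs Drift: Concept 3 is ranked higher on 5+1+2+4 = 12 ballots, Drift on 9. Concept 3 wins 12–9.
Concept 3–Bolt: Concept 3 11–10.
Concept 3 vs Model S2: Model S2, 11–10.
Concept 3 vs Model S1: Concept 3, 14–7.
Concept 3 vs Echo: 14 to 7, Concept 3.
Concept 3 beats Drift, Bolt, Model S1, Echo; loses to Model S2 — 4 pairwise wins.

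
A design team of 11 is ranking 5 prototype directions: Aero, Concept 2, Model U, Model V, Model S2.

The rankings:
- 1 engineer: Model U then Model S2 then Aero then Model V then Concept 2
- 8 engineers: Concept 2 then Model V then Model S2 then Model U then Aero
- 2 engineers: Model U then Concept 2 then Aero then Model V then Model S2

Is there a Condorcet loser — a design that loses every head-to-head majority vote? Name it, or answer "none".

Aero

Head-to-head results (11 engineers):
Aero vs Concept 2: Concept 2, 10–1.
Aero vs Model U: 0 to 11, Model U.
Aero vs Model V: Aero is ranked higher on 1+2 = 3 ballots, Model V on 8. Model V wins 8–3.
Aero vs Model S2: Aero is ranked higher on 2 ballots, Model S2 on 9. Model S2 wins 9–2.
Concept 2 vs Model U: 8 for Concept 2, 3 for Model U — Concept 2 by 8–3.
Concept 2 vs Model V: Concept 2, 10–1.
Concept 2 vs Model S2: 8+2 = 10 for Concept 2, 1 for Model S2 — Concept 2 by 10–1.
Model U vs Model V: 3 to 8, Model V.
Model U vs Model S2: Model S2 wins 8–3.
Model V vs Model S2: Model V wins 10–1.
Aero is beaten in every head-to-head and is the Condorcet loser.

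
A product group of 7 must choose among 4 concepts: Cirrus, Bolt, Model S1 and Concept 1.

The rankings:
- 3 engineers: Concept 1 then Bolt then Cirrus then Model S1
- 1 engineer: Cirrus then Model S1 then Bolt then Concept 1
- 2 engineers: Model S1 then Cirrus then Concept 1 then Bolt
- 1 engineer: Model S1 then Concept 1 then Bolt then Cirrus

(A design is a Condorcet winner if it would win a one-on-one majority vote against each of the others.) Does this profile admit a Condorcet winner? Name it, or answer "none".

Pairwise majorities:
Cirrus vs Bolt: Cirrus is ranked higher on 1+2 = 3 ballots, Bolt on 4. Bolt wins 4–3.
Cirrus vs Model S1: 4 to 3, Cirrus.
Cirrus vs Concept 1: Cirrus preferred on 1+2 = 3 ballots; Concept 1 wins 4–3.
Bolt vs Model S1: 3 to 4, Model S1.
Bolt vs Concept 1: Bolt is ranked higher on 1 ballot, Concept 1 on 6. Concept 1 wins 6–1.
Model S1 vs Concept 1: Model S1 preferred on 1+2+1 = 4 ballots; Model S1 wins 4–3.
Every design loses at least once (Cirrus loses to Bolt; Bolt loses to Model S1; Model S1 loses to Cirrus; Concept 1 loses to Model S1). The majority relation contains the cycle Cirrus beats Model S1 beats Bolt beats Cirrus, so there is no Condorcet winner.

none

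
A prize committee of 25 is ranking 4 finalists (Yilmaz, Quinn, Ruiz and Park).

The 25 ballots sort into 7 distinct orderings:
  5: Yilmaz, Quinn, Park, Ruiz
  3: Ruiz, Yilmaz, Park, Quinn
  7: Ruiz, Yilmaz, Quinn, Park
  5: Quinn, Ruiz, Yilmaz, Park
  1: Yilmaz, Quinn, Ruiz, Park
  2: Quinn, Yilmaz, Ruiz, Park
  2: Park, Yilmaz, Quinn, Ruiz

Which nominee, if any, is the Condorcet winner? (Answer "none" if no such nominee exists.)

none

Check each pair by majority over 25 ballots:
Yilmaz vs Quinn: Yilmaz is ranked higher on 5+3+7+1+2 = 18 ballots, Quinn on 7. Yilmaz wins 18–7.
Yilmaz vs Ruiz: Yilmaz is ranked higher on 5+1+2+2 = 10 ballots, Ruiz on 15. Ruiz wins 15–10.
Yilmaz vs Park: Yilmaz is ranked higher on 5+3+7+5+1+2 = 23 ballots, Park on 2. Yilmaz wins 23–2.
Quinn vs Ruiz: Quinn preferred on 5+5+1+2+2 = 15 ballots; Quinn wins 15–10.
Quinn vs Park: 5+7+5+1+2 = 20 for Quinn, 5 for Park — Quinn by 20–5.
Ruiz vs Park: 3+7+5+1+2 = 18 for Ruiz, 7 for Park — Ruiz by 18–7.
Each nominee drops at least one matchup (Yilmaz loses to Ruiz; Quinn loses to Yilmaz; Ruiz loses to Quinn; Park loses to Yilmaz); the cycle Yilmaz > Quinn > Ruiz > Yilmaz rules out a Condorcet winner.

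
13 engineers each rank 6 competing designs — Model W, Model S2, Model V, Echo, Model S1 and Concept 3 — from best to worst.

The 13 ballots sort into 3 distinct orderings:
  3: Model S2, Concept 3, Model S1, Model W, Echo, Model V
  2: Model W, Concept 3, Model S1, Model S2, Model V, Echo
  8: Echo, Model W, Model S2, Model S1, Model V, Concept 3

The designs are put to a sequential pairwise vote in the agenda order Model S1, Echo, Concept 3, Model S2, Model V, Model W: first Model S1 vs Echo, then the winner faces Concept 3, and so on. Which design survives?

Echo

Round 1: Model S1 vs Echo — 5–8, Echo advances.
Round 2: Echo vs Concept 3 — 8–5, Echo advances.
Round 3: Echo vs Model S2 — 8–5, Echo advances.
Round 4: Echo vs Model V — 11–2, Echo advances.
Round 5: Echo vs Model W — 8–5, Echo advances.
Echo survives the agenda.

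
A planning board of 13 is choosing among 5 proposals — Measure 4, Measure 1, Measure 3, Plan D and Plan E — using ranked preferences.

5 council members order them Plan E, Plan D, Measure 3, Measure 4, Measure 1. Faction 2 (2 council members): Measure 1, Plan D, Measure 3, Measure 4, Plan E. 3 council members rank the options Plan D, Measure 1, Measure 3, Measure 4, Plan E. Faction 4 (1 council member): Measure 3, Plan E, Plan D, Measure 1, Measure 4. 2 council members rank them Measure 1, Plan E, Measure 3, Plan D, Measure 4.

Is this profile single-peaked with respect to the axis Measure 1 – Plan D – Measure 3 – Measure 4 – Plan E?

no

Axis positions: Measure 1=1, Plan D=2, Measure 3=3, Measure 4=4, Plan E=5.
Faction 1: ranking walks positions 5-2-3-4-1; Plan D is ranked above Measure 4 even though Measure 4 lies between Plan D and the peak Plan E on the axis — preferences dip and rise again. Not single-peaked.
Faction 2 (peak Measure 1 at position 1): ranking walks positions 1-2-3-4-5, expanding outward from the peak — single-peaked.
Faction 3 (peak Plan D at position 2): ranking walks positions 2-1-3-4-5, expanding outward from the peak — single-peaked.
Faction 4: ranking walks positions 3-5-2-1-4; Plan E is ranked above Measure 4 even though Measure 4 lies between Plan E and the peak Measure 3 on the axis — preferences dip and rise again. Not single-peaked.
Faction 5: ranking walks positions 1-5-3-2-4; Plan E is ranked above Plan D even though Plan D lies between Plan E and the peak Measure 1 on the axis — preferences dip and rise again. Not single-peaked.
Faction 1 violates single-peakedness, so the profile is not single-peaked on this axis.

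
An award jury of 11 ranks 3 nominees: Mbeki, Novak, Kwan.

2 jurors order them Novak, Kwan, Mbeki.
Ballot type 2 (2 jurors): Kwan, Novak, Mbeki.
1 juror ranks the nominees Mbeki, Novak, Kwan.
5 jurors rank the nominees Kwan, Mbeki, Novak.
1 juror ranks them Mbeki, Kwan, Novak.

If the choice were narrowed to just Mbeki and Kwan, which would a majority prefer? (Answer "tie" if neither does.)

Ballots ranking Mbeki above Kwan: 1 + 1 = 2.
Ballots ranking Kwan above Mbeki: 11 − 2 = 9.
Kwan wins the head-to-head 9–2.

Kwan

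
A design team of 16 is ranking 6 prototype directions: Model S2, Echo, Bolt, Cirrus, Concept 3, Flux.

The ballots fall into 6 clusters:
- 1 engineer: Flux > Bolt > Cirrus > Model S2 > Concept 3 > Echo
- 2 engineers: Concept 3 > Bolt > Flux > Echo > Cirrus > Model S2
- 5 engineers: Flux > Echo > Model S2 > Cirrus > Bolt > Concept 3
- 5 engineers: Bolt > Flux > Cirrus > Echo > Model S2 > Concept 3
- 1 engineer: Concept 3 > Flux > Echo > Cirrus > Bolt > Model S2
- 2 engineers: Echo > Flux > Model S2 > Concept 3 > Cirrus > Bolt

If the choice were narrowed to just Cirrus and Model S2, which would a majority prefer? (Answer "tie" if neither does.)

Ballots ranking Cirrus above Model S2: 1 + 2 + 5 + 1 = 9.
Ballots ranking Model S2 above Cirrus: 16 − 9 = 7.
Cirrus wins the head-to-head 9–7.

Cirrus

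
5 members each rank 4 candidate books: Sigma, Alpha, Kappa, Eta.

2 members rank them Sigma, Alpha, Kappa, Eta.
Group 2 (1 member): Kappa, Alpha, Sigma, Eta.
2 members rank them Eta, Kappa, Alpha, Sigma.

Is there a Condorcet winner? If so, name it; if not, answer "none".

Check each pair by majority over 5 ballots:
Sigma–Alpha: Alpha 3–2.
Sigma vs Kappa: Kappa, 3–2.
Sigma vs Eta: Sigma wins 3–2.
Alpha–Kappa: Kappa 3–2.
Alpha–Eta: Alpha 3–2.
Kappa–Eta: Kappa 3–2.
Kappa beats each of Sigma, Alpha, Eta — Kappa is the Condorcet winner.

Kappa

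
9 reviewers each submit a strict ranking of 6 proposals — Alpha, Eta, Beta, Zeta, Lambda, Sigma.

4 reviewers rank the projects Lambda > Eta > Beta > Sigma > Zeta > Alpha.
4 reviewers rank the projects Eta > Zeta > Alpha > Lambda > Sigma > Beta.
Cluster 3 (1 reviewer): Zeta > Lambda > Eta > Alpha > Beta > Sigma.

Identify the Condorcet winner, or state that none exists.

Pairwise majorities:
Alpha vs Eta: Alpha is ranked higher on 0 ballots, Eta on 9. Eta wins 9–0.
Alpha–Beta: Alpha 5–4.
Alpha vs Zeta: Zeta wins 9–0.
Alpha vs Lambda: 4 to 5, Lambda.
Alpha vs Sigma: Alpha wins 5–4.
Eta vs Beta: 4+4+1 = 9 for Eta, 0 for Beta — Eta by 9–0.
Eta–Zeta: Eta 8–1.
Eta vs Lambda: 4 for Eta, 5 for Lambda — Lambda by 5–4.
Eta vs Sigma: 9 to 0, Eta.
Beta vs Zeta: 4 to 5, Zeta.
Beta vs Lambda: Beta is ranked higher on 0 ballots, Lambda on 9. Lambda wins 9–0.
Beta vs Sigma: Beta preferred on 4+1 = 5 ballots; Beta wins 5–4.
Zeta vs Lambda: Zeta wins 5–4.
Zeta vs Sigma: Zeta wins 5–4.
Lambda–Sigma: Lambda 9–0.
Every project loses at least once (Alpha loses to Eta; Eta loses to Lambda; Beta loses to Alpha; Zeta loses to Eta; Lambda loses to Zeta; Sigma loses to Alpha). The majority relation contains the cycle Eta → Zeta → Lambda → Eta, so there is no Condorcet winner.

none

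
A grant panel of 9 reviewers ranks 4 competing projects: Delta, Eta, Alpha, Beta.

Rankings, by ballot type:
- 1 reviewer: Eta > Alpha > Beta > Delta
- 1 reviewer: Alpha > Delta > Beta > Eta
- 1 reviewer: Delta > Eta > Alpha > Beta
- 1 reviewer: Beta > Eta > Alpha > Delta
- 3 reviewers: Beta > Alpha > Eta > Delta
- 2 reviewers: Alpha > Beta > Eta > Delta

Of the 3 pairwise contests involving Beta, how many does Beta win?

2

Beta against each rival (9 reviewers):
Beta vs Delta: 7 to 2, Beta.
Beta vs Eta: Beta wins 7–2.
Beta–Alpha: Alpha 5–4.
Beta beats Delta, Eta; loses to Alpha — 2 pairwise wins.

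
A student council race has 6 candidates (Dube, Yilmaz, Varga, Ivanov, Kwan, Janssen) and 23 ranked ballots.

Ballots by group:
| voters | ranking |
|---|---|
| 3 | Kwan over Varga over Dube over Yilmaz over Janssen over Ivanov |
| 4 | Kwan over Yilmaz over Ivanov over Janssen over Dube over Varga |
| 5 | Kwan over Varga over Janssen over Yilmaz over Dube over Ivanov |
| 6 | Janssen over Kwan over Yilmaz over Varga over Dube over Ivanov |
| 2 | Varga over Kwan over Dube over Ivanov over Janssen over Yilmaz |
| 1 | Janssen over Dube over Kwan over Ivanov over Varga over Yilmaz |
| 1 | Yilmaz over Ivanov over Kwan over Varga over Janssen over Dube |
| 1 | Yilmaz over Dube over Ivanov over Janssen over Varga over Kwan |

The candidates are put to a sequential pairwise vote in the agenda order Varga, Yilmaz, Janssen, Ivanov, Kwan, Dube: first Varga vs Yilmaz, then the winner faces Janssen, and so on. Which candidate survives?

Kwan

Round 1: Varga vs Yilmaz — 11–12, Yilmaz advances.
Round 2: Yilmaz vs Janssen — 9–14, Janssen advances.
Round 3: Janssen vs Ivanov — 15–8, Janssen advances.
Round 4: Janssen vs Kwan — 8–15, Kwan advances.
Round 5: Kwan vs Dube — 21–2, Kwan advances.
The agenda winner is Kwan.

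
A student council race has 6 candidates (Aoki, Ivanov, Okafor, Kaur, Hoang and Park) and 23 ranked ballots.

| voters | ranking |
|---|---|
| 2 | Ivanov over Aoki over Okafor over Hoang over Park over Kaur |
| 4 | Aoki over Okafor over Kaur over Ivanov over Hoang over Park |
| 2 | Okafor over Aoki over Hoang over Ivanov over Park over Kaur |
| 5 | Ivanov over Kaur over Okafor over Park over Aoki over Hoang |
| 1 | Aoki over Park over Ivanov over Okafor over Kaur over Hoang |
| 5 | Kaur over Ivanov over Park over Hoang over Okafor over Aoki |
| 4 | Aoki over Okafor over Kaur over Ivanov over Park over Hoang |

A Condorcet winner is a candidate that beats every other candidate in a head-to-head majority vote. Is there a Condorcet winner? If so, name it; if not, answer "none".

none

Head-to-head results (23 voters):
Aoki–Ivanov: Ivanov 12–11.
Aoki vs Okafor: Okafor wins 12–11.
Aoki–Kaur: Aoki 13–10.
Aoki vs Hoang: Aoki, 18–5.
Aoki vs Park: Aoki, 13–10.
Ivanov vs Okafor: Ivanov wins 13–10.
Ivanov vs Kaur: Kaur, 13–10.
Ivanov–Hoang: Ivanov 21–2.
Ivanov–Park: Ivanov 22–1.
Okafor vs Kaur: Okafor, 13–10.
Okafor–Hoang: Okafor 18–5.
Okafor vs Park: Okafor wins 17–6.
Kaur vs Hoang: Kaur wins 19–4.
Kaur vs Park: Kaur wins 18–5.
Hoang–Park: Park 15–8.
No candidate is unbeaten: Aoki loses to Ivanov; Ivanov loses to Kaur; Okafor loses to Ivanov; Kaur loses to Aoki; Hoang loses to Aoki; Park loses to Aoki. In particular Aoki → Kaur → Ivanov → Aoki is a majority cycle — no Condorcet winner exists.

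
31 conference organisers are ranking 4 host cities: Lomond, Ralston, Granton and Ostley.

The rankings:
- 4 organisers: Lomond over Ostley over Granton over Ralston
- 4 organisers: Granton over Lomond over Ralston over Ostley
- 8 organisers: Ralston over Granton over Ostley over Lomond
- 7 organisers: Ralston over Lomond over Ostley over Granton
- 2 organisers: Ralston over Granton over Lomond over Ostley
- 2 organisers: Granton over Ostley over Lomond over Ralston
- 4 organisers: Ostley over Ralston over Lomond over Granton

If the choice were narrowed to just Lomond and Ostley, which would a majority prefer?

Lomond

Ballots ranking Lomond above Ostley: 4 + 4 + 7 + 2 = 17.
Ballots ranking Ostley above Lomond: 31 − 17 = 14.
Lomond wins the head-to-head 17–14.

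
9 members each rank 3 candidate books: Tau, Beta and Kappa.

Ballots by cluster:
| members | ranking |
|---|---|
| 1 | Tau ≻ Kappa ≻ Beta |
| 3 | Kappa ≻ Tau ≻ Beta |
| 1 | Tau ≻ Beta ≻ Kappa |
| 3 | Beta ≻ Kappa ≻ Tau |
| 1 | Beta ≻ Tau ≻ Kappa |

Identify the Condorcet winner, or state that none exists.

Check each pair by majority over 9 ballots:
Tau vs Beta: Tau preferred on 1+3+1 = 5 ballots; Tau wins 5–4.
Tau vs Kappa: 1+1+1 = 3 for Tau, 6 for Kappa — Kappa by 6–3.
Beta vs Kappa: 1+3+1 = 5 for Beta, 4 for Kappa — Beta by 5–4.
Each book drops at least one matchup (Tau loses to Kappa; Beta loses to Tau; Kappa loses to Beta); the cycle Tau → Beta → Kappa → Tau rules out a Condorcet winner.

none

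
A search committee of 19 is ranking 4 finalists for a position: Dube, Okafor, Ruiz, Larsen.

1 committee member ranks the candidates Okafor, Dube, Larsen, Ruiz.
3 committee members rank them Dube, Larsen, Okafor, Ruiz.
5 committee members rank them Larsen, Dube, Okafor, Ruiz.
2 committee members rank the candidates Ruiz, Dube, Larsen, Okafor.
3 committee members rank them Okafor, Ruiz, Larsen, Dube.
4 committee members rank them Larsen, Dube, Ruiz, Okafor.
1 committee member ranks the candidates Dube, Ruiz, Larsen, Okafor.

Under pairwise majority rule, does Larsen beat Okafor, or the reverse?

Ballots ranking Larsen above Okafor: 3 + 5 + 2 + 4 + 1 = 15.
Ballots ranking Okafor above Larsen: 19 − 15 = 4.
Larsen wins the head-to-head 15–4.

Larsen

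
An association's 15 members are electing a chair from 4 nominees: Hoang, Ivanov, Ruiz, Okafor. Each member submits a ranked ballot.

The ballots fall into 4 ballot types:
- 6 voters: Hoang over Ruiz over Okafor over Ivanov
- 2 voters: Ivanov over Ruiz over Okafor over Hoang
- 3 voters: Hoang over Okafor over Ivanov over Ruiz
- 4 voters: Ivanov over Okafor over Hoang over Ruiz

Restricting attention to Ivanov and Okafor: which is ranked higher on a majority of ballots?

Okafor

Ballots ranking Ivanov above Okafor: 2 + 4 = 6.
Ballots ranking Okafor above Ivanov: 15 − 6 = 9.
Okafor wins the head-to-head 9–6.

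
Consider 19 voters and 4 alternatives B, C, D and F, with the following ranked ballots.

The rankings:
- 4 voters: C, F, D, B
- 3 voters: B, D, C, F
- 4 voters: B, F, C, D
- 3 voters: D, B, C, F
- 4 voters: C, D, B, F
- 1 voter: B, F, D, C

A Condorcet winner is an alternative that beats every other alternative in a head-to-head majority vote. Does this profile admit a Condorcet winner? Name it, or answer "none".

Head-to-head results (19 voters):
B vs C: B wins 11–8.
B vs D: D, 11–8.
B vs F: B preferred on 3+4+3+4+1 = 15 ballots; B wins 15–4.
C vs D: 12 to 7, C.
C vs F: C is ranked higher on 4+3+3+4 = 14 ballots, F on 5. C wins 14–5.
D vs F: 10 to 9, D.
Each alternative drops at least one matchup (B loses to D; C loses to B; D loses to C; F loses to B); the cycle B beats C beats D beats B rules out a Condorcet winner.

none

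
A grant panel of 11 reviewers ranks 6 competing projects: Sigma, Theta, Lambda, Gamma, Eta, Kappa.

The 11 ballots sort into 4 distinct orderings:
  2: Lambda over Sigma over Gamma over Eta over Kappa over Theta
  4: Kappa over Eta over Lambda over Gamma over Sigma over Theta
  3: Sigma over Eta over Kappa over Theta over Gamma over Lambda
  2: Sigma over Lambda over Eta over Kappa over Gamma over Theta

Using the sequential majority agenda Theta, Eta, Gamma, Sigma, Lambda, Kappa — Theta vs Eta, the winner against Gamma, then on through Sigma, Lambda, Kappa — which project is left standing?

Round 1: Theta vs Eta — 0–11, Eta advances.
Round 2: Eta vs Gamma — 9–2, Eta advances.
Round 3: Eta vs Sigma — 4–7, Sigma advances.
Round 4: Sigma vs Lambda — 5–6, Lambda advances.
Round 5: Lambda vs Kappa — 4–7, Kappa advances.
The agenda winner is Kappa.

Kappa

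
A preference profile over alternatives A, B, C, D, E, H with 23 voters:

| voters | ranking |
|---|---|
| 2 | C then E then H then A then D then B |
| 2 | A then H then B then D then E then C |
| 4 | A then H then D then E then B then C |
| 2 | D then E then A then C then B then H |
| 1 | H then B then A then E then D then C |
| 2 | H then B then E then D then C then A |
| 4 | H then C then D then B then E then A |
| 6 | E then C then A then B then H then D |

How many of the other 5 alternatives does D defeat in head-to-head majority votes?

2

D against each rival (23 voters):
D vs A: 2+2+4 = 8 for D, 15 for A — A by 15–8.
D vs B: 12 to 11, D.
D vs C: C, 12–11.
D vs E: 2+4+2+4 = 12 for D, 11 for E — D by 12–11.
D vs H: 2 for D, 21 for H — H by 21–2.
D beats B, E; loses to A, C, H — 2 pairwise wins.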